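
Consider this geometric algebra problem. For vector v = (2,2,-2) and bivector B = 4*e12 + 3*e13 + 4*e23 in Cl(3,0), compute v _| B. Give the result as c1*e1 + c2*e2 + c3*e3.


Left contraction v _| B = <vB>_1 (grade-1 part of the geometric product vB).
Using e1_|e12 = e2, e2_|e12 = -e1, e1_|e13 = e3, e3_|e13 = -e1, e2_|e23 = e3, e3_|e23 = -e2:
e1 coeff: -v2*b12 - v3*b13 = -(2)*(4) - (-2)*(3) = -2
e2 coeff: v1*b12 - v3*b23 = (2)*(4) - (-2)*(4) = 16
e3 coeff: v1*b13 + v2*b23 = (2)*(3) + (2)*(4) = 14
v _| B = -2*e1 + 16*e2 + 14*e3


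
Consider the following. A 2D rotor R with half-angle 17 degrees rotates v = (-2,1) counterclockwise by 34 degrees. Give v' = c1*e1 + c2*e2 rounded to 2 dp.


Rotor R = cos(17deg) - sin(17deg)*e12
Rotation angle theta = 2 * 17 = 34 degrees
v' = R*v*~R rotates v by theta.
cos(34deg) = 0.8290, sin(34deg) = 0.5592
v'_1 = -2*cos(34deg) - 1*sin(34deg)
= -2*0.8290 - 1*0.5592
= -2.22
v'_2 = -2*sin(34deg) + 1*cos(34deg)
= -2*0.5592 + 1*0.8290
= -0.29
v' = -2.22*e1 - 0.29*e2


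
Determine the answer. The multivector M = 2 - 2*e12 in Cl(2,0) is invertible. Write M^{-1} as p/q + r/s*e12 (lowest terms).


M = 2 - 2*e12, where e12^2 = -1.
Since M commutes with its reverse ~M = a - b*e12, M * ~M = a^2 - b^2*e12^2 = a^2 + b^2.
So M^{-1} = ~M / (a^2 + b^2) = (a - b*e12)/(a^2 + b^2).
a^2 + b^2 = 4 + 4 = 8
Scalar part = 2/8 = 1/4
Bivector coeff = 2/8 = 1/4
M^{-1} = 1/4 + 1/4*e12


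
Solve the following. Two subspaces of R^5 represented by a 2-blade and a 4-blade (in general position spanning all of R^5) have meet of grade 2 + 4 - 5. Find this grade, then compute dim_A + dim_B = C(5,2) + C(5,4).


Meet grade = grade(A) + grade(B) - n
= 2 + 4 - 5 = 1
C(5,2) = 10
C(5,4) = 5
dim_A + dim_B = 10 + 5 = 15


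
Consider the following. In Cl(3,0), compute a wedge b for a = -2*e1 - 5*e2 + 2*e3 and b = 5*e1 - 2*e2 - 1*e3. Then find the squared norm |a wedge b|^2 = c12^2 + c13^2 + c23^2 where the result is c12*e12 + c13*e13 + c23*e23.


a wedge b = (a1*b2 - a2*b1)*e12 + (a1*b3 - a3*b1)*e13 + (a2*b3 - a3*b2)*e23
e12 coeff: (-2)*(-2) - (-5)*5 = 4 - (-25) = 29
e13 coeff: (-2)*(-1) - 2*5 = 2 - 10 = -8
e23 coeff: (-5)*(-1) - 2*(-2) = 5 - (-4) = 9
|a wedge b|^2 = 29^2 + (-8)^2 + 9^2
= 841 + 64 + 81
= 986


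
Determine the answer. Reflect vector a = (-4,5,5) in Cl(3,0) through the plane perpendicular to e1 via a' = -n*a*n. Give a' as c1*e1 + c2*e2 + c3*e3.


Reflection formula: a' = -n*a*n, with n = e1 (unit vector, n^2 = 1).
For reflection through hyperplane perp to e1:
The component along e1 flips sign, others stay.
a = (-4, 5, 5)
a' = (4, 5, 5)
a' = 4*e1 + 5*e2 + 5*e3


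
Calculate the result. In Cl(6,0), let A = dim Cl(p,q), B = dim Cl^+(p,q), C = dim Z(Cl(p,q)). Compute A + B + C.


n = 6 + 0 = 6
Total dim = 2^6 = 64
Even subalgebra dim = 2^5 = 32
n is even, so center dim = 1
Sum = 64 + 32 + 1 = 97


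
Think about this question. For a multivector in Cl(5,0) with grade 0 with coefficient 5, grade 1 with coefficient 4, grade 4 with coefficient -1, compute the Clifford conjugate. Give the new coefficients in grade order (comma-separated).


Clifford conjugate sign for grade k: (-1)^(k(k+1)/2)
Grade 0: (-1)^(0*1/2) = (-1)^0 = 1, coeff 5 -> 5
Grade 1: (-1)^(1*2/2) = (-1)^1 = -1, coeff 4 -> -4
Grade 4: (-1)^(4*5/2) = (-1)^10 = 1, coeff -1 -> -1
Conjugated coefficients: 5, -4, -1


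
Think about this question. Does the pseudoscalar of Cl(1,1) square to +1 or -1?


The pseudoscalar I = e1...e_n (product of all n generators) of Cl(p,q) satisfies I^2 = (-1)^(q + n(n-1)/2).
p = 1, q = 1, n = p + q = 2
n(n-1)/2 = 2 * 1 / 2 = 1
Exponent = q + n(n-1)/2 = 1 + 1 = 2
I^2 = (-1)^2 = +1


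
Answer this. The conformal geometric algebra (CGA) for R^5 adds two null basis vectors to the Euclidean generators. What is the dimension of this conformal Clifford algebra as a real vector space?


The conformal model of R^5 uses Cl(6,1): the 5 Euclidean generators plus two extra orthogonal generators e+ (e+^2 = +1) and e- (e-^2 = -1), from which the null vectors e0, einf are built.
Number of generators m = 5 + 2 = 7.
dim Cl(p,q) = 2^m = 2^7 = 128


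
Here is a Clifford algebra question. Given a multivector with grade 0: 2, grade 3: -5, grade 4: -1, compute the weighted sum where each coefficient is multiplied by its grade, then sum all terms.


Grade-weighted sum = sum of grade_k * coefficient_k
0*2 = 0
3*(-5) = -15
4*(-1) = -4
Total = 0 + (-15) + (-4) = -19


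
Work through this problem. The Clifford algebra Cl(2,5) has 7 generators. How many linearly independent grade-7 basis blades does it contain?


Number of grade-k basis blades in Cl(p,q) with n = p + q is C(n, k).
n = 2 + 5 = 7
C(7, 7) = 7! / (7! * 0!)
= 5040 / (5040 * 1)
= 1


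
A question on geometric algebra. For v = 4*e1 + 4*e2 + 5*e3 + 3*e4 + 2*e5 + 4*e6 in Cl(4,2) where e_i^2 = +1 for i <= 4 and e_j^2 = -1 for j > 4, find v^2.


v^2 = sum of c_i^2 * e_i^2
Positive signature terms (e_i^2 = +1): 4^2 + 4^2 + 5^2 + 3^2 = 66
Negative signature terms (e_j^2 = -1): 2^2 + 4^2 = 20
v^2 = 66 - 20 = 46


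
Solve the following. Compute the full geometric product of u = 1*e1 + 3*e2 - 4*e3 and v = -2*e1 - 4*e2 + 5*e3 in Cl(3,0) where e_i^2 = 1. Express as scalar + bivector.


In Cl(3,0): e_i^2 = 1, e_ie_j = -e_je_i for i != j.
Scalar part = u . v = 1*(-2) + 3*(-4) + (-4)*5
= -2 + (-12) + (-20) = -34
e12 coeff = 1*(-4) - 3*(-2) = -4 - (-6) = 2
e13 coeff = 1*5 - (-4)*(-2) = 5 - 8 = -3
e23 coeff = 3*5 - (-4)*(-4) = 15 - 16 = -1
uv = -34 + 2*e12 - 3*e13 - 1*e23


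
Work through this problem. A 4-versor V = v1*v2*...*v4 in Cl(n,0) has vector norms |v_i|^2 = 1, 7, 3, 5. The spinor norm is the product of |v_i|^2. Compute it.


Spinor norm N(V) = |v1|^2 * |v2|^2 * ... * |v4|^2
= 1 * 7 * 3 * 5
Running product: 1, 7, 21, 105
N(V) = 105


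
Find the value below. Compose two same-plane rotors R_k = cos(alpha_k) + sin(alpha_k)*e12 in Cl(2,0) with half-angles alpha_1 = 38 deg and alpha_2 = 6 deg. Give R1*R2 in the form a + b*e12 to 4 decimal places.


Same-plane rotors commute and their half-angles add:
R1*R2 = cos(a1 + a2) + sin(a1 + a2)*e12.
a1 + a2 = 38 + 6 = 44 deg
cos(44 deg) = 0.7193
sin(44 deg) = 0.6947
R1*R2 = 0.7193 + 0.6947*e12


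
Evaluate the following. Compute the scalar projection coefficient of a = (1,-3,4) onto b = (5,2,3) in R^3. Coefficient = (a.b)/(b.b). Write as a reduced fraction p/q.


Projection coefficient = (a . b) / (b . b)
a . b = 1*5 + (-3)*2 + 4*3
= 5 + (-6) + 12 = 11
b . b = 5^2 + 2^2 + 3^2
= 25 + 4 + 9 = 38
Coefficient = 11/38
In lowest terms: 11/38


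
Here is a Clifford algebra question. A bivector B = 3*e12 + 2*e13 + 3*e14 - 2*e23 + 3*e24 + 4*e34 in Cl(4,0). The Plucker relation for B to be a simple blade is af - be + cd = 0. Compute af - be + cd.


Plucker relation: af - be + cd
a*f = 3*4 = 12
b*e = 2*3 = 6
c*d = 3*(-2) = -6
af - be + cd = 12 - 6 + (-6)
= 0


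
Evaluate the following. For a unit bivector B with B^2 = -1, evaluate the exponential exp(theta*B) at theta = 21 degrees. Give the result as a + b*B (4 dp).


For a unit bivector B with B^2 = -1, the exponential series gives
e^(theta*B) = cos(theta) + sin(theta)*B (the GA analogue of Euler's formula).
theta = 21 degrees = 0.366519 rad
cos(21 deg) = 0.9336
sin(21 deg) = 0.3584
exp(theta*B) = 0.9336 + 0.3584*B


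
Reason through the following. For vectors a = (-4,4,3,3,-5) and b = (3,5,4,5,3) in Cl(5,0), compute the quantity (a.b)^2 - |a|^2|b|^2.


a . b = (-4)*3 + 4*5 + 3*4 + 3*5 + (-5)*3
= -12 + 20 + 12 + 15 + (-15) = 20
|a|^2 = (-4)^2 + 4^2 + 3^2 + 3^2 + (-5)^2 = 75
|b|^2 = 3^2 + 5^2 + 4^2 + 5^2 + 3^2 = 84
(a.b)^2 = 20^2 = 400
|a|^2 * |b|^2 = 75 * 84 = 6300
Result = 400 - 6300 = -5900


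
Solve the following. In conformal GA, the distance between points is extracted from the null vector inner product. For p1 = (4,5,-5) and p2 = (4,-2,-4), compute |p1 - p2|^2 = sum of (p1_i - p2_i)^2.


p1 - p2 = (0, 7, -1)
|p1 - p2|^2 = 0^2 + 7^2 + (-1)^2
= 0 + 49 + 1
= 50


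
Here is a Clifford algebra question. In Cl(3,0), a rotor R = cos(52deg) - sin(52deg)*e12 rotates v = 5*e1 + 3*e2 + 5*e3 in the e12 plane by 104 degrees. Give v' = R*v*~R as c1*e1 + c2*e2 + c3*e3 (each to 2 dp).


Rotor R = cos(52deg) - sin(52deg)*e12
Rotation angle theta = 2 * 52 = 104 degrees in the e12 plane (e1 -> e2).
The component perpendicular to the plane (e3) is invariant: v'_3 = v3 = 5.00
cos(104deg) = -0.2419, sin(104deg) = 0.9703
v'_1 = v1*cos(theta) - v2*sin(theta) = 5*(-0.2419) - 3*0.9703 = -4.12
v'_2 = v1*sin(theta) + v2*cos(theta) = 5*0.9703 + 3*(-0.2419) = 4.13
v' = -4.12*e1 + 4.13*e2 + 5.00*e3


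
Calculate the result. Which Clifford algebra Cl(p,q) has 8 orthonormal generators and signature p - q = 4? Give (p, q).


We need p + q = 8 and p - q = 4.
Adding: 2p = 8 + 4 = 12, so p = 6.
Then q = 8 - 6 = 2.
(p, q) = (6, 2)


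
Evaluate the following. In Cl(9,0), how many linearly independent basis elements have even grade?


Even subalgebra dimension = 2^(n-1)
n = 9 + 0 = 9
2^(9 - 1) = 2^8 = 256
Verification: sum of C(9,k) for even k = 1 + 36 + 126 + 84 + 9 = 256
Result = 256


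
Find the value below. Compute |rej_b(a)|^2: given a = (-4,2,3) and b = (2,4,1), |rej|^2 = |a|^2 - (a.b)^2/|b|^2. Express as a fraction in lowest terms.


|a|^2 = (-4)^2 + 2^2 + 3^2 = 29
|b|^2 = 2^2 + 4^2 + 1^2 = 21
a . b = (-4)*2 + 2*4 + 3*1 = 3
(a.b)^2 = 3^2 = 9
|rej|^2 = 29 - 9/21
= (609 - 9)/21
= 600/21
In lowest terms: 200/7


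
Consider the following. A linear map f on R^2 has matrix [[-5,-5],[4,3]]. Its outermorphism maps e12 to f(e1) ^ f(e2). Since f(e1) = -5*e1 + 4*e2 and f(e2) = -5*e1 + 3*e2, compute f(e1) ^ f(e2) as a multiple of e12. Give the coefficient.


The outermorphism of a linear map f sends e1^e2 to f(e1)^f(e2).
f(e1) = -5*e1 + 4*e2
f(e2) = -5*e1 + 3*e2
f(e1) ^ f(e2) = (-5*e1 + 4*e2) ^ (-5*e1 + 3*e2)
= (-5)*3*e12 + 4*(-5)*e21
= (-15 - (-20))*e12
= 5*e12
Coefficient = 5


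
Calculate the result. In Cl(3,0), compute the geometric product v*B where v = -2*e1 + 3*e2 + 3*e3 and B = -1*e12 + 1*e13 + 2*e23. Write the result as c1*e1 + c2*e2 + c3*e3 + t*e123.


vB has grade-1 (vector) and grade-3 (trivector) parts: vB = (v _| B) + (v ^ B).
Vector part <vB>_1:
  e1: -v2*b12 - v3*b13 = -(3)*(-1) - (3)*(1) = 0
  e2: v1*b12 - v3*b23 = (-2)*(-1) - (3)*(2) = -4
  e3: v1*b13 + v2*b23 = (-2)*(1) + (3)*(2) = 4
Trivector part <vB>_3:
  e123: v1*b23 - v2*b13 + v3*b12 = (-2)*(2) - (3)*(1) + (3)*(-1) = -10
vB = 0*e1 - 4*e2 + 4*e3 - 10*e123


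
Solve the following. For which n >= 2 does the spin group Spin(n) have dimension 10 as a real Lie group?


dim Spin(n) = dim so(n) = n(n-1)/2.
Solve n(n-1)/2 = 10, i.e. n^2 - n - 20 = 0.
Discriminant = 1 + 8*10 = 81
n = (1 + sqrt(81))/2 = (1 + 9)/2 = 5


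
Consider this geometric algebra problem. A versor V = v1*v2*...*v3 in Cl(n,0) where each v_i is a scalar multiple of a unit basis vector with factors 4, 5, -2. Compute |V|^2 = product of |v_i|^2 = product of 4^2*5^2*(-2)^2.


Each vector v_i has |v_i|^2 = s_i^2
Squared scales: 4^2 = 16, 5^2 = 25, (-2)^2 = 4
|V|^2 = 16 * 25 * 4
= 1600


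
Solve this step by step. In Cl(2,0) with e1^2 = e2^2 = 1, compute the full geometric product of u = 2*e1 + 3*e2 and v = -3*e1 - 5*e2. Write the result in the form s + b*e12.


Expand: (2*e1 + 3*e2)(-3*e1 - 5*e2)
= 2*(-3)*e1e1 + 2*(-5)*e1e2 + 3*(-3)*e2e1 + 3*(-5)*e2e2
Using e1^2 = e2^2 = 1, e2e1 = -e1e2:
Scalar part s = 2*(-3) + 3*(-5) = -6 + (-15) = -21
Bivector part b = 2*(-5) - 3*(-3) = -10 - (-9) = -1
uv = -21 - 1*e12


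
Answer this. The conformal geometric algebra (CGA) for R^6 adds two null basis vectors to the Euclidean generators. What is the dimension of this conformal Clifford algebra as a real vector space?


The conformal model of R^6 uses Cl(7,1): the 6 Euclidean generators plus two extra orthogonal generators e+ (e+^2 = +1) and e- (e-^2 = -1), from which the null vectors e0, einf are built.
Number of generators m = 6 + 2 = 8.
dim Cl(p,q) = 2^m = 2^8 = 256


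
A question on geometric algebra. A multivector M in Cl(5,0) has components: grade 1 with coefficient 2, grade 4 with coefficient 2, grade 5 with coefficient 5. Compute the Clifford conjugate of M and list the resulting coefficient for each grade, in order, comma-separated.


Clifford conjugate sign for grade k: (-1)^(k(k+1)/2)
Grade 1: (-1)^(1*2/2) = (-1)^1 = -1, coeff 2 -> -2
Grade 4: (-1)^(4*5/2) = (-1)^10 = 1, coeff 2 -> 2
Grade 5: (-1)^(5*6/2) = (-1)^15 = -1, coeff 5 -> -5
Conjugated coefficients: -2, 2, -5


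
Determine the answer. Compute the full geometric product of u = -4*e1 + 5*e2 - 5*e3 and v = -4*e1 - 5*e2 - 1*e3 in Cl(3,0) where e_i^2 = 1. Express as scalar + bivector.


In Cl(3,0): e_i^2 = 1, e_ie_j = -e_je_i for i != j.
Scalar part = u . v = (-4)*(-4) + 5*(-5) + (-5)*(-1)
= 16 + (-25) + 5 = -4
e12 coeff = (-4)*(-5) - 5*(-4) = 20 - (-20) = 40
e13 coeff = (-4)*(-1) - (-5)*(-4) = 4 - 20 = -16
e23 coeff = 5*(-1) - (-5)*(-5) = -5 - 25 = -30
uv = -4 + 40*e12 - 16*e13 - 30*e23


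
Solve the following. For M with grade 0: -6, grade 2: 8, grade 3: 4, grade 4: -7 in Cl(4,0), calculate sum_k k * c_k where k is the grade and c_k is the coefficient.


Grade-weighted sum = sum of grade_k * coefficient_k
0*(-6) = 0
2*8 = 16
3*4 = 12
4*(-7) = -28
Total = 0 + 16 + 12 + (-28) = 0


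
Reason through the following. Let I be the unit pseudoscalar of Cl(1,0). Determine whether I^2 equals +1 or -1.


The pseudoscalar I = e1...e_n (product of all n generators) of Cl(p,q) satisfies I^2 = (-1)^(q + n(n-1)/2).
p = 1, q = 0, n = p + q = 1
n(n-1)/2 = 1 * 0 / 2 = 0
Exponent = q + n(n-1)/2 = 0 + 0 = 0
I^2 = (-1)^0 = +1


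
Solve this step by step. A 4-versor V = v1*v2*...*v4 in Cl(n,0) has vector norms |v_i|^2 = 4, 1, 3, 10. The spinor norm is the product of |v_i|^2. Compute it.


Spinor norm N(V) = |v1|^2 * |v2|^2 * ... * |v4|^2
= 4 * 1 * 3 * 10
Running product: 4, 4, 12, 120
N(V) = 120


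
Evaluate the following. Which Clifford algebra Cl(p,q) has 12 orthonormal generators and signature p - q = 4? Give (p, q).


We need p + q = 12 and p - q = 4.
Adding: 2p = 12 + 4 = 16, so p = 8.
Then q = 12 - 8 = 4.
(p, q) = (8, 4)


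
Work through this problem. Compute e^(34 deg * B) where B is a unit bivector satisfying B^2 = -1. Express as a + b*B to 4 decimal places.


For a unit bivector B with B^2 = -1, the exponential series gives
e^(theta*B) = cos(theta) + sin(theta)*B (the GA analogue of Euler's formula).
theta = 34 degrees = 0.593412 rad
cos(34 deg) = 0.8290
sin(34 deg) = 0.5592
exp(theta*B) = 0.8290 + 0.5592*B


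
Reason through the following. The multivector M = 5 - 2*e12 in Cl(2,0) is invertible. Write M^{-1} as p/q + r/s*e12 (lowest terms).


M = 5 - 2*e12, where e12^2 = -1.
Since M commutes with its reverse ~M = a - b*e12, M * ~M = a^2 - b^2*e12^2 = a^2 + b^2.
So M^{-1} = ~M / (a^2 + b^2) = (a - b*e12)/(a^2 + b^2).
a^2 + b^2 = 25 + 4 = 29
Scalar part = 5/29 = 5/29
Bivector coeff = 2/29 = 2/29
M^{-1} = 5/29 + 2/29*e12


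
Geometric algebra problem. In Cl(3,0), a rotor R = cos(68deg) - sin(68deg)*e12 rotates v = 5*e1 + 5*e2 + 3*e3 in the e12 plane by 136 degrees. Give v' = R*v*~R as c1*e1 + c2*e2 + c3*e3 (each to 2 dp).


Rotor R = cos(68deg) - sin(68deg)*e12
Rotation angle theta = 2 * 68 = 136 degrees in the e12 plane (e1 -> e2).
The component perpendicular to the plane (e3) is invariant: v'_3 = v3 = 3.00
cos(136deg) = -0.7193, sin(136deg) = 0.6947
v'_1 = v1*cos(theta) - v2*sin(theta) = 5*(-0.7193) - 5*0.6947 = -7.07
v'_2 = v1*sin(theta) + v2*cos(theta) = 5*0.6947 + 5*(-0.7193) = -0.12
v' = -7.07*e1 - 0.12*e2 + 3.00*e3


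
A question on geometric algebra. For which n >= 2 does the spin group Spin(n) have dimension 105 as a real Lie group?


dim Spin(n) = dim so(n) = n(n-1)/2.
Solve n(n-1)/2 = 105, i.e. n^2 - n - 210 = 0.
Discriminant = 1 + 8*105 = 841
n = (1 + sqrt(841))/2 = (1 + 29)/2 = 15


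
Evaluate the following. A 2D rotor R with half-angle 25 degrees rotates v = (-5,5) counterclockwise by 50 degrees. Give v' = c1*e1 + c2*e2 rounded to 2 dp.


Rotor R = cos(25deg) - sin(25deg)*e12
Rotation angle theta = 2 * 25 = 50 degrees
v' = R*v*~R rotates v by theta.
cos(50deg) = 0.6428, sin(50deg) = 0.7660
v'_1 = -5*cos(50deg) - 5*sin(50deg)
= -5*0.6428 - 5*0.7660
= -7.04
v'_2 = -5*sin(50deg) + 5*cos(50deg)
= -5*0.7660 + 5*0.6428
= -0.62
v' = -7.04*e1 - 0.62*e2


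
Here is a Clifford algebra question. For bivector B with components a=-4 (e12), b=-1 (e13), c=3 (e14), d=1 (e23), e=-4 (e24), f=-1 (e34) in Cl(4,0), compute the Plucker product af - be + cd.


Plucker relation: af - be + cd
a*f = (-4)*(-1) = 4
b*e = (-1)*(-4) = 4
c*d = 3*1 = 3
af - be + cd = 4 - 4 + 3
= 3


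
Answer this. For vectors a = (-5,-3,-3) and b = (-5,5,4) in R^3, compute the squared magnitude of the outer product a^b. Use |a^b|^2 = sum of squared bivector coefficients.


a wedge b = (a1*b2 - a2*b1)*e12 + (a1*b3 - a3*b1)*e13 + (a2*b3 - a3*b2)*e23
e12 coeff: (-5)*5 - (-3)*(-5) = -25 - 15 = -40
e13 coeff: (-5)*4 - (-3)*(-5) = -20 - 15 = -35
e23 coeff: (-3)*4 - (-3)*5 = -12 - (-15) = 3
|a wedge b|^2 = (-40)^2 + (-35)^2 + 3^2
= 1600 + 1225 + 9
= 2834


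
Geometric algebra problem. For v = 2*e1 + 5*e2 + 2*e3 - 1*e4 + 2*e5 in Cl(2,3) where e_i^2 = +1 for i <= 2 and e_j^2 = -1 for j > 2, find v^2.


v^2 = sum of c_i^2 * e_i^2
Positive signature terms (e_i^2 = +1): 2^2 + 5^2 = 29
Negative signature terms (e_j^2 = -1): 2^2 + (-1)^2 + 2^2 = 9
v^2 = 29 - 9 = 20


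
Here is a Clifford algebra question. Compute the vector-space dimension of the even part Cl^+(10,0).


Even subalgebra dimension = 2^(n-1)
n = 10 + 0 = 10
2^(10 - 1) = 2^9 = 512
Verification: sum of C(10,k) for even k = 1 + 45 + 210 + 210 + 45 + 1 = 512
Result = 512


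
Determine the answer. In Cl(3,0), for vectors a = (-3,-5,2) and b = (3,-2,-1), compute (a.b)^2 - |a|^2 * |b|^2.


a . b = (-3)*3 + (-5)*(-2) + 2*(-1)
= -9 + 10 + (-2) = -1
|a|^2 = (-3)^2 + (-5)^2 + 2^2 = 38
|b|^2 = 3^2 + (-2)^2 + (-1)^2 = 14
(a.b)^2 = (-1)^2 = 1
|a|^2 * |b|^2 = 38 * 14 = 532
Result = 1 - 532 = -531


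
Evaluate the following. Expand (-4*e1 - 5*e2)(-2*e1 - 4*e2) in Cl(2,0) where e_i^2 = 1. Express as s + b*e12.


Expand: (-4*e1 - 5*e2)(-2*e1 - 4*e2)
= (-4)*(-2)*e1e1 + (-4)*(-4)*e1e2 + (-5)*(-2)*e2e1 + (-5)*(-4)*e2e2
Using e1^2 = e2^2 = 1, e2e1 = -e1e2:
Scalar part s = (-4)*(-2) + (-5)*(-4) = 8 + 20 = 28
Bivector part b = (-4)*(-4) - (-5)*(-2) = 16 - 10 = 6
uv = 28 + 6*e12


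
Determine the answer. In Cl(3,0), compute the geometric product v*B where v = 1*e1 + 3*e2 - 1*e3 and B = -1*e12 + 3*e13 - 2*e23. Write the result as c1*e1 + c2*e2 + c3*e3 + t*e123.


vB has grade-1 (vector) and grade-3 (trivector) parts: vB = (v _| B) + (v ^ B).
Vector part <vB>_1:
  e1: -v2*b12 - v3*b13 = -(3)*(-1) - (-1)*(3) = 6
  e2: v1*b12 - v3*b23 = (1)*(-1) - (-1)*(-2) = -3
  e3: v1*b13 + v2*b23 = (1)*(3) + (3)*(-2) = -3
Trivector part <vB>_3:
  e123: v1*b23 - v2*b13 + v3*b12 = (1)*(-2) - (3)*(3) + (-1)*(-1) = -10
vB = 6*e1 - 3*e2 - 3*e3 - 10*e123


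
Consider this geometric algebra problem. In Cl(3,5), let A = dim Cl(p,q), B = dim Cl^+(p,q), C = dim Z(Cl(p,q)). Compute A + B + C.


n = 3 + 5 = 8
Total dim = 2^8 = 256
Even subalgebra dim = 2^7 = 128
n is even, so center dim = 1
Sum = 256 + 128 + 1 = 385


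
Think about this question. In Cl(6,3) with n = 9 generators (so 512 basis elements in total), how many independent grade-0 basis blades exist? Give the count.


Number of grade-k basis blades in Cl(p,q) with n = p + q is C(n, k).
n = 6 + 3 = 9
C(9, 0) = 9! / (0! * 9!)
= 362880 / (1 * 362880)
= 1


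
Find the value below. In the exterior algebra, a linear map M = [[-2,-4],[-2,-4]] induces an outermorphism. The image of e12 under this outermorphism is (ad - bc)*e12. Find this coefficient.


The outermorphism of a linear map f sends e1^e2 to f(e1)^f(e2).
f(e1) = -2*e1 - 2*e2
f(e2) = -4*e1 - 4*e2
f(e1) ^ f(e2) = (-2*e1 - 2*e2) ^ (-4*e1 - 4*e2)
= (-2)*(-4)*e12 + (-2)*(-4)*e21
= (8 - 8)*e12
= 0*e12
Coefficient = 0


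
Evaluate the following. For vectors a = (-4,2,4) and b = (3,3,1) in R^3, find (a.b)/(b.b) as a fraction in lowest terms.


Projection coefficient = (a . b) / (b . b)
a . b = (-4)*3 + 2*3 + 4*1
= -12 + 6 + 4 = -2
b . b = 3^2 + 3^2 + 1^2
= 9 + 9 + 1 = 19
Coefficient = -2/19
In lowest terms: -2/19


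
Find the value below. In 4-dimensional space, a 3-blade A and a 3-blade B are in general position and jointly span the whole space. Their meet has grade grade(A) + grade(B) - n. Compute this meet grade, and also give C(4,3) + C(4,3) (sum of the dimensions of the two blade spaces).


Meet grade = grade(A) + grade(B) - n
= 3 + 3 - 4 = 2
C(4,3) = 4
C(4,3) = 4
dim_A + dim_B = 4 + 4 = 8


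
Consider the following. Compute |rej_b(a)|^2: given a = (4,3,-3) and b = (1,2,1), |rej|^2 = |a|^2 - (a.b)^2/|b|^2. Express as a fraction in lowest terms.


|a|^2 = 4^2 + 3^2 + (-3)^2 = 34
|b|^2 = 1^2 + 2^2 + 1^2 = 6
a . b = 4*1 + 3*2 + (-3)*1 = 7
(a.b)^2 = 7^2 = 49
|rej|^2 = 34 - 49/6
= (204 - 49)/6
= 155/6
In lowest terms: 155/6


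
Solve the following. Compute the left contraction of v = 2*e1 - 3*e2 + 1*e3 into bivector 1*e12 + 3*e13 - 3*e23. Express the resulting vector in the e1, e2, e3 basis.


Left contraction v _| B = <vB>_1 (grade-1 part of the geometric product vB).
Using e1_|e12 = e2, e2_|e12 = -e1, e1_|e13 = e3, e3_|e13 = -e1, e2_|e23 = e3, e3_|e23 = -e2:
e1 coeff: -v2*b12 - v3*b13 = -(-3)*(1) - (1)*(3) = 0
e2 coeff: v1*b12 - v3*b23 = (2)*(1) - (1)*(-3) = 5
e3 coeff: v1*b13 + v2*b23 = (2)*(3) + (-3)*(-3) = 15
v _| B = 0*e1 + 5*e2 + 15*e3


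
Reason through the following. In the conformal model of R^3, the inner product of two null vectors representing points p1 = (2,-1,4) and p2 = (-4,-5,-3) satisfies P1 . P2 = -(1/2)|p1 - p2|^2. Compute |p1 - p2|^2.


p1 - p2 = (6, 4, 7)
|p1 - p2|^2 = 6^2 + 4^2 + 7^2
= 36 + 16 + 49
= 101


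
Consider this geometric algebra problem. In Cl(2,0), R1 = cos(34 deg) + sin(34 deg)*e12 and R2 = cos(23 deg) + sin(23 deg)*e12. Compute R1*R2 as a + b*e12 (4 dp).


Same-plane rotors commute and their half-angles add:
R1*R2 = cos(a1 + a2) + sin(a1 + a2)*e12.
a1 + a2 = 34 + 23 = 57 deg
cos(57 deg) = 0.5446
sin(57 deg) = 0.8387
R1*R2 = 0.5446 + 0.8387*e12


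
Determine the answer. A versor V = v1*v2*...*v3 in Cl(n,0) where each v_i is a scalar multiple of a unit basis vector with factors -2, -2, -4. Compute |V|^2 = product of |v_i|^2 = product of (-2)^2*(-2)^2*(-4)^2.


Each vector v_i has |v_i|^2 = s_i^2
Squared scales: (-2)^2 = 4, (-2)^2 = 4, (-4)^2 = 16
|V|^2 = 4 * 4 * 16
= 256


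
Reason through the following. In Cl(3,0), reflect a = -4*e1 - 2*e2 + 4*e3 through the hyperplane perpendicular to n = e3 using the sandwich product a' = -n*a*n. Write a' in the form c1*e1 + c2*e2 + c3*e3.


Reflection formula: a' = -n*a*n, with n = e3 (unit vector, n^2 = 1).
For reflection through hyperplane perp to e3:
The component along e3 flips sign, others stay.
a = (-4, -2, 4)
a' = (-4, -2, -4)
a' = -4*e1 - 2*e2 - 4*e3


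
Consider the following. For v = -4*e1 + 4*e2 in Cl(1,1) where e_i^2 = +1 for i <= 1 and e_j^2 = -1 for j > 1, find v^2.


v^2 = sum of c_i^2 * e_i^2
Positive signature terms (e_i^2 = +1): (-4)^2 = 16
Negative signature terms (e_j^2 = -1): 4^2 = 16
v^2 = 16 - 16 = 0


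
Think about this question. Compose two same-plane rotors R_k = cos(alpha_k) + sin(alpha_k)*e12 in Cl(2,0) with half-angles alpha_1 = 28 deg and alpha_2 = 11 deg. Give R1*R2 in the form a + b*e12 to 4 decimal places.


Same-plane rotors commute and their half-angles add:
R1*R2 = cos(a1 + a2) + sin(a1 + a2)*e12.
a1 + a2 = 28 + 11 = 39 deg
cos(39 deg) = 0.7771
sin(39 deg) = 0.6293
R1*R2 = 0.7771 + 0.6293*e12


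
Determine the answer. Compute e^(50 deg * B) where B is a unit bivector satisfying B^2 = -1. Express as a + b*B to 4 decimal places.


For a unit bivector B with B^2 = -1, the exponential series gives
e^(theta*B) = cos(theta) + sin(theta)*B (the GA analogue of Euler's formula).
theta = 50 degrees = 0.872665 rad
cos(50 deg) = 0.6428
sin(50 deg) = 0.7660
exp(theta*B) = 0.6428 + 0.7660*B


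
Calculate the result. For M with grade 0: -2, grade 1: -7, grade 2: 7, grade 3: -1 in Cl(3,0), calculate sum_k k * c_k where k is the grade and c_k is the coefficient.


Grade-weighted sum = sum of grade_k * coefficient_k
0*(-2) = 0
1*(-7) = -7
2*7 = 14
3*(-1) = -3
Total = 0 + (-7) + 14 + (-3) = 4


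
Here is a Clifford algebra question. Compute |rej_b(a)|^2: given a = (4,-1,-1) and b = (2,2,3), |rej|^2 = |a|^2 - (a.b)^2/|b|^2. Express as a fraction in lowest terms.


|a|^2 = 4^2 + (-1)^2 + (-1)^2 = 18
|b|^2 = 2^2 + 2^2 + 3^2 = 17
a . b = 4*2 + (-1)*2 + (-1)*3 = 3
(a.b)^2 = 3^2 = 9
|rej|^2 = 18 - 9/17
= (306 - 9)/17
= 297/17
In lowest terms: 297/17


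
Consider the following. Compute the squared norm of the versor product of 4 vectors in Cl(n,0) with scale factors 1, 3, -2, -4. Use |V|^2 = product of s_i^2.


Each vector v_i has |v_i|^2 = s_i^2
Squared scales: 1^2 = 1, 3^2 = 9, (-2)^2 = 4, (-4)^2 = 16
|V|^2 = 1 * 9 * 4 * 16
= 576


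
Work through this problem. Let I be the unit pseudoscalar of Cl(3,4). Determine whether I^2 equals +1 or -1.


The pseudoscalar I = e1...e_n (product of all n generators) of Cl(p,q) satisfies I^2 = (-1)^(q + n(n-1)/2).
p = 3, q = 4, n = p + q = 7
n(n-1)/2 = 7 * 6 / 2 = 21
Exponent = q + n(n-1)/2 = 4 + 21 = 25
I^2 = (-1)^25 = -1


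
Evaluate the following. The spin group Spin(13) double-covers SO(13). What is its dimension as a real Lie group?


Spin(n) double-covers SO(n); both have Lie algebra so(n) of dimension n(n-1)/2.
n = 13
n(n-1) = 13 * 12 = 156
dim Spin(13) = 156/2 = 78


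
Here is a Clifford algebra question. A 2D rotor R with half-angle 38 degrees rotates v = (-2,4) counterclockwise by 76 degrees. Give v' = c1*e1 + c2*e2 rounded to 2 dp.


Rotor R = cos(38deg) - sin(38deg)*e12
Rotation angle theta = 2 * 38 = 76 degrees
v' = R*v*~R rotates v by theta.
cos(76deg) = 0.2419, sin(76deg) = 0.9703
v'_1 = -2*cos(76deg) - 4*sin(76deg)
= -2*0.2419 - 4*0.9703
= -4.37
v'_2 = -2*sin(76deg) + 4*cos(76deg)
= -2*0.9703 + 4*0.2419
= -0.97
v' = -4.37*e1 - 0.97*e2


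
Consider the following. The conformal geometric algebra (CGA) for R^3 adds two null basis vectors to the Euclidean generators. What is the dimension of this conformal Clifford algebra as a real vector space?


The conformal model of R^3 uses Cl(4,1): the 3 Euclidean generators plus two extra orthogonal generators e+ (e+^2 = +1) and e- (e-^2 = -1), from which the null vectors e0, einf are built.
Number of generators m = 3 + 2 = 5.
dim Cl(p,q) = 2^m = 2^5 = 32


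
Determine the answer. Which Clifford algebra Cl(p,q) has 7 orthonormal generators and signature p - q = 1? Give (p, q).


We need p + q = 7 and p - q = 1.
Adding: 2p = 7 + 1 = 8, so p = 4.
Then q = 7 - 4 = 3.
(p, q) = (4, 3)


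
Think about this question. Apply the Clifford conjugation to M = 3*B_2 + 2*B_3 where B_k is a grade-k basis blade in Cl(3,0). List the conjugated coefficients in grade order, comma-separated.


Clifford conjugate sign for grade k: (-1)^(k(k+1)/2)
Grade 2: (-1)^(2*3/2) = (-1)^3 = -1, coeff 3 -> -3
Grade 3: (-1)^(3*4/2) = (-1)^6 = 1, coeff 2 -> 2
Conjugated coefficients: -3, 2


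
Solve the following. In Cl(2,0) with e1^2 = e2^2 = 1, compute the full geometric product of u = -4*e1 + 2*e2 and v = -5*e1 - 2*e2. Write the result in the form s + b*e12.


Expand: (-4*e1 + 2*e2)(-5*e1 - 2*e2)
= (-4)*(-5)*e1e1 + (-4)*(-2)*e1e2 + 2*(-5)*e2e1 + 2*(-2)*e2e2
Using e1^2 = e2^2 = 1, e2e1 = -e1e2:
Scalar part s = (-4)*(-5) + 2*(-2) = 20 + (-4) = 16
Bivector part b = (-4)*(-2) - 2*(-5) = 8 - (-10) = 18
uv = 16 + 18*e12


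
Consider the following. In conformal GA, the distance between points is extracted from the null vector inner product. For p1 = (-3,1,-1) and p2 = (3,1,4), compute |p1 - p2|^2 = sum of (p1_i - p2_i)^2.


p1 - p2 = (-6, 0, -5)
|p1 - p2|^2 = (-6)^2 + 0^2 + (-5)^2
= 36 + 0 + 25
= 61


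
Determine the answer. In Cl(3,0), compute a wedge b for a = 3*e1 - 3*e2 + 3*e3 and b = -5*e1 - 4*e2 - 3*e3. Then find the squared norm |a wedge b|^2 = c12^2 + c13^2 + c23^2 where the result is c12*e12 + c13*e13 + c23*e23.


a wedge b = (a1*b2 - a2*b1)*e12 + (a1*b3 - a3*b1)*e13 + (a2*b3 - a3*b2)*e23
e12 coeff: 3*(-4) - (-3)*(-5) = -12 - 15 = -27
e13 coeff: 3*(-3) - 3*(-5) = -9 - (-15) = 6
e23 coeff: (-3)*(-3) - 3*(-4) = 9 - (-12) = 21
|a wedge b|^2 = (-27)^2 + 6^2 + 21^2
= 729 + 36 + 441
= 1206


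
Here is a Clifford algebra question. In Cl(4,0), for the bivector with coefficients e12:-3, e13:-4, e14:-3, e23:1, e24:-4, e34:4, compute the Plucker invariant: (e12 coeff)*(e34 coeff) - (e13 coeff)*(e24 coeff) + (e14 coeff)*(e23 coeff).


Plucker relation: af - be + cd
a*f = (-3)*4 = -12
b*e = (-4)*(-4) = 16
c*d = (-3)*1 = -3
af - be + cd = -12 - 16 + (-3)
= -31


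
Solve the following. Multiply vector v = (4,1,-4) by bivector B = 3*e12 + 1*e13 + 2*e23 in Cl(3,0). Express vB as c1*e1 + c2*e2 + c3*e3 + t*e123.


vB has grade-1 (vector) and grade-3 (trivector) parts: vB = (v _| B) + (v ^ B).
Vector part <vB>_1:
  e1: -v2*b12 - v3*b13 = -(1)*(3) - (-4)*(1) = 1
  e2: v1*b12 - v3*b23 = (4)*(3) - (-4)*(2) = 20
  e3: v1*b13 + v2*b23 = (4)*(1) + (1)*(2) = 6
Trivector part <vB>_3:
  e123: v1*b23 - v2*b13 + v3*b12 = (4)*(2) - (1)*(1) + (-4)*(3) = -5
vB = 1*e1 + 20*e2 + 6*e3 - 5*e123


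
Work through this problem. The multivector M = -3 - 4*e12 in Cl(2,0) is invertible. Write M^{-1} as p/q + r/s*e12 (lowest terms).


M = -3 - 4*e12, where e12^2 = -1.
Since M commutes with its reverse ~M = a - b*e12, M * ~M = a^2 - b^2*e12^2 = a^2 + b^2.
So M^{-1} = ~M / (a^2 + b^2) = (a - b*e12)/(a^2 + b^2).
a^2 + b^2 = 9 + 16 = 25
Scalar part = -3/25 = -3/25
Bivector coeff = 4/25 = 4/25
M^{-1} = -3/25 + 4/25*e12


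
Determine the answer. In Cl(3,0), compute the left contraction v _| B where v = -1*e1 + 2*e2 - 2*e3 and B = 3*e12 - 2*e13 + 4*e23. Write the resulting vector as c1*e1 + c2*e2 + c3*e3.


Left contraction v _| B = <vB>_1 (grade-1 part of the geometric product vB).
Using e1_|e12 = e2, e2_|e12 = -e1, e1_|e13 = e3, e3_|e13 = -e1, e2_|e23 = e3, e3_|e23 = -e2:
e1 coeff: -v2*b12 - v3*b13 = -(2)*(3) - (-2)*(-2) = -10
e2 coeff: v1*b12 - v3*b23 = (-1)*(3) - (-2)*(4) = 5
e3 coeff: v1*b13 + v2*b23 = (-1)*(-2) + (2)*(4) = 10
v _| B = -10*e1 + 5*e2 + 10*e3


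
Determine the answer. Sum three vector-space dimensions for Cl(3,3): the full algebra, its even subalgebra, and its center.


n = 3 + 3 = 6
Total dim = 2^6 = 64
Even subalgebra dim = 2^5 = 32
n is even, so center dim = 1
Sum = 64 + 32 + 1 = 97


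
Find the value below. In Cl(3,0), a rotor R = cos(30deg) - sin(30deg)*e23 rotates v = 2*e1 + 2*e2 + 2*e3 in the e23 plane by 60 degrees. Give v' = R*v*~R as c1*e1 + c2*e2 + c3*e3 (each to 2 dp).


Rotor R = cos(30deg) - sin(30deg)*e23
Rotation angle theta = 2 * 30 = 60 degrees in the e23 plane (e2 -> e3).
The component perpendicular to the plane (e1) is invariant: v'_1 = v1 = 2.00
cos(60deg) = 0.5000, sin(60deg) = 0.8660
v'_2 = v2*cos(theta) - v3*sin(theta) = 2*0.5000 - 2*0.8660 = -0.73
v'_3 = v2*sin(theta) + v3*cos(theta) = 2*0.8660 + 2*0.5000 = 2.73
v' = 2.00*e1 - 0.73*e2 + 2.73*e3


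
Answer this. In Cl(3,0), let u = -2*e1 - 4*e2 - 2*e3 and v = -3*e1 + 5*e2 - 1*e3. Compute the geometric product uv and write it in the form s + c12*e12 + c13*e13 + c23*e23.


In Cl(3,0): e_i^2 = 1, e_ie_j = -e_je_i for i != j.
Scalar part = u . v = (-2)*(-3) + (-4)*5 + (-2)*(-1)
= 6 + (-20) + 2 = -12
e12 coeff = (-2)*5 - (-4)*(-3) = -10 - 12 = -22
e13 coeff = (-2)*(-1) - (-2)*(-3) = 2 - 6 = -4
e23 coeff = (-4)*(-1) - (-2)*5 = 4 - (-10) = 14
uv = -12 - 22*e12 - 4*e13 + 14*e23


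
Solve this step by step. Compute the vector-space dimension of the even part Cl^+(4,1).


Even subalgebra dimension = 2^(n-1)
n = 4 + 1 = 5
2^(5 - 1) = 2^4 = 16
Verification: sum of C(5,k) for even k = 1 + 10 + 5 = 16
Result = 16


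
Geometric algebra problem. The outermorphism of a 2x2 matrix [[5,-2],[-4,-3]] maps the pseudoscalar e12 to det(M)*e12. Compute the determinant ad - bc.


The outermorphism of a linear map f sends e1^e2 to f(e1)^f(e2).
f(e1) = 5*e1 - 4*e2
f(e2) = -2*e1 - 3*e2
f(e1) ^ f(e2) = (5*e1 - 4*e2) ^ (-2*e1 - 3*e2)
= 5*(-3)*e12 + (-4)*(-2)*e21
= (-15 - 8)*e12
= -23*e12
Coefficient = -23


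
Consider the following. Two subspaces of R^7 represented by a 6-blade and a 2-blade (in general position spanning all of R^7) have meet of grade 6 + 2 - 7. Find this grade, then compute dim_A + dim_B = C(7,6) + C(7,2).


Meet grade = grade(A) + grade(B) - n
= 6 + 2 - 7 = 1
C(7,6) = 7
C(7,2) = 21
dim_A + dim_B = 7 + 21 = 28


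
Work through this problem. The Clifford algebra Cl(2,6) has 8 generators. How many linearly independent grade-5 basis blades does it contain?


Number of grade-k basis blades in Cl(p,q) with n = p + q is C(n, k).
n = 2 + 6 = 8
C(8, 5) = 8! / (5! * 3!)
= 40320 / (120 * 6)
= 56


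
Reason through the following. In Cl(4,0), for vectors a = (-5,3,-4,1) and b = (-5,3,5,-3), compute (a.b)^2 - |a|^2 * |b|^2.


a . b = (-5)*(-5) + 3*3 + (-4)*5 + 1*(-3)
= 25 + 9 + (-20) + (-3) = 11
|a|^2 = (-5)^2 + 3^2 + (-4)^2 + 1^2 = 51
|b|^2 = (-5)^2 + 3^2 + 5^2 + (-3)^2 = 68
(a.b)^2 = 11^2 = 121
|a|^2 * |b|^2 = 51 * 68 = 3468
Result = 121 - 3468 = -3347


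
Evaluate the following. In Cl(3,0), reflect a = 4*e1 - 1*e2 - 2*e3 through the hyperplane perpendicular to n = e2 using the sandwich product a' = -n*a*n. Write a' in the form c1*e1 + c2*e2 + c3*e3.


Reflection formula: a' = -n*a*n, with n = e2 (unit vector, n^2 = 1).
For reflection through hyperplane perp to e2:
The component along e2 flips sign, others stay.
a = (4, -1, -2)
a' = (4, 1, -2)
a' = 4*e1 + 1*e2 - 2*e3


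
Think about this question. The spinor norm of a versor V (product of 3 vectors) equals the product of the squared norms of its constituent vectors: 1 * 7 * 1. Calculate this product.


Spinor norm N(V) = |v1|^2 * |v2|^2 * ... * |v3|^2
= 1 * 7 * 1
Running product: 1, 7, 7
N(V) = 7


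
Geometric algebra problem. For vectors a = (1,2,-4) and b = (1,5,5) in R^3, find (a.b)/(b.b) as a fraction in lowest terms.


Projection coefficient = (a . b) / (b . b)
a . b = 1*1 + 2*5 + (-4)*5
= 1 + 10 + (-20) = -9
b . b = 1^2 + 5^2 + 5^2
= 1 + 25 + 25 = 51
Coefficient = -9/51
In lowest terms: -3/17


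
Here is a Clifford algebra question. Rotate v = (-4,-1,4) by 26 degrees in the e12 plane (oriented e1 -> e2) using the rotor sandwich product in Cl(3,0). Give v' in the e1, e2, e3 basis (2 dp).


Rotor R = cos(13deg) - sin(13deg)*e12
Rotation angle theta = 2 * 13 = 26 degrees in the e12 plane (e1 -> e2).
The component perpendicular to the plane (e3) is invariant: v'_3 = v3 = 4.00
cos(26deg) = 0.8988, sin(26deg) = 0.4384
v'_1 = v1*cos(theta) - v2*sin(theta) = -4*0.8988 - (-1)*0.4384 = -3.16
v'_2 = v1*sin(theta) + v2*cos(theta) = -4*0.4384 + (-1)*0.8988 = -2.65
v' = -3.16*e1 - 2.65*e2 + 4.00*e3


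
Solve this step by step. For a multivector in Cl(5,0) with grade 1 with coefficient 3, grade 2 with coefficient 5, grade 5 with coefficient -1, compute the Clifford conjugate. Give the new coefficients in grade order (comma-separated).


Clifford conjugate sign for grade k: (-1)^(k(k+1)/2)
Grade 1: (-1)^(1*2/2) = (-1)^1 = -1, coeff 3 -> -3
Grade 2: (-1)^(2*3/2) = (-1)^3 = -1, coeff 5 -> -5
Grade 5: (-1)^(5*6/2) = (-1)^15 = -1, coeff -1 -> 1
Conjugated coefficients: -3, -5, 1


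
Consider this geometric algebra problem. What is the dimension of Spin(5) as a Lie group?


Spin(n) double-covers SO(n); both have Lie algebra so(n) of dimension n(n-1)/2.
n = 5
n(n-1) = 5 * 4 = 20
dim Spin(5) = 20/2 = 10


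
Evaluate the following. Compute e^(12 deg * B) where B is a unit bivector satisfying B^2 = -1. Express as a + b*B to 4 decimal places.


For a unit bivector B with B^2 = -1, the exponential series gives
e^(theta*B) = cos(theta) + sin(theta)*B (the GA analogue of Euler's formula).
theta = 12 degrees = 0.20944 rad
cos(12 deg) = 0.9781
sin(12 deg) = 0.2079
exp(theta*B) = 0.9781 + 0.2079*B


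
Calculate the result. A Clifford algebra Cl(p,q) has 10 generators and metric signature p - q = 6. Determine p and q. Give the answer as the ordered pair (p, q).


We need p + q = 10 and p - q = 6.
Adding: 2p = 10 + 6 = 16, so p = 8.
Then q = 10 - 8 = 2.
(p, q) = (8, 2)


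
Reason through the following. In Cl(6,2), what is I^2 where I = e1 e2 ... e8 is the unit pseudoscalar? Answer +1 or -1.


The pseudoscalar I = e1...e_n (product of all n generators) of Cl(p,q) satisfies I^2 = (-1)^(q + n(n-1)/2).
p = 6, q = 2, n = p + q = 8
n(n-1)/2 = 8 * 7 / 2 = 28
Exponent = q + n(n-1)/2 = 2 + 28 = 30
I^2 = (-1)^30 = +1


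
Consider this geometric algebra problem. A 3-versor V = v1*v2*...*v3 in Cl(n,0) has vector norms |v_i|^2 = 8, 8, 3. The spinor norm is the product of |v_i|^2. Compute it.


Spinor norm N(V) = |v1|^2 * |v2|^2 * ... * |v3|^2
= 8 * 8 * 3
Running product: 8, 64, 192
N(V) = 192


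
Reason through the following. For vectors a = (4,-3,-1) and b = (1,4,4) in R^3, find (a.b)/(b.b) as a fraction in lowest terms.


Projection coefficient = (a . b) / (b . b)
a . b = 4*1 + (-3)*4 + (-1)*4
= 4 + (-12) + (-4) = -12
b . b = 1^2 + 4^2 + 4^2
= 1 + 16 + 16 = 33
Coefficient = -12/33
In lowest terms: -4/11


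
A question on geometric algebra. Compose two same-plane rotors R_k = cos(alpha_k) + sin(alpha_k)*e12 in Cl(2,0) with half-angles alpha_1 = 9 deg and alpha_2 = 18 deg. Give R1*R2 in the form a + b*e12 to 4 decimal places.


Same-plane rotors commute and their half-angles add:
R1*R2 = cos(a1 + a2) + sin(a1 + a2)*e12.
a1 + a2 = 9 + 18 = 27 deg
cos(27 deg) = 0.8910
sin(27 deg) = 0.4540
R1*R2 = 0.8910 + 0.4540*e12


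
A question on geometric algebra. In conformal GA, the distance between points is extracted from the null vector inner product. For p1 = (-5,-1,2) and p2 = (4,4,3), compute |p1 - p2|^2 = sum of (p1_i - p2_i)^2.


p1 - p2 = (-9, -5, -1)
|p1 - p2|^2 = (-9)^2 + (-5)^2 + (-1)^2
= 81 + 25 + 1
= 107


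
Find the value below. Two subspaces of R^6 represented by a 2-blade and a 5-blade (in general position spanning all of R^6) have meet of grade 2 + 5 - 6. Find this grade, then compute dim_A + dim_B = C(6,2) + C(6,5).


Meet grade = grade(A) + grade(B) - n
= 2 + 5 - 6 = 1
C(6,2) = 15
C(6,5) = 6
dim_A + dim_B = 15 + 6 = 21


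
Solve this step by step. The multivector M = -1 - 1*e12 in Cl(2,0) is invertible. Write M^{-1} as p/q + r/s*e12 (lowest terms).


M = -1 - 1*e12, where e12^2 = -1.
Since M commutes with its reverse ~M = a - b*e12, M * ~M = a^2 - b^2*e12^2 = a^2 + b^2.
So M^{-1} = ~M / (a^2 + b^2) = (a - b*e12)/(a^2 + b^2).
a^2 + b^2 = 1 + 1 = 2
Scalar part = -1/2 = -1/2
Bivector coeff = 1/2 = 1/2
M^{-1} = -1/2 + 1/2*e12


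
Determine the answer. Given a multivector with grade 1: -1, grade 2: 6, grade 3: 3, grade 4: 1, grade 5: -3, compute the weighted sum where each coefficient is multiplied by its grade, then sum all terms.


Grade-weighted sum = sum of grade_k * coefficient_k
1*(-1) = -1
2*6 = 12
3*3 = 9
4*1 = 4
5*(-3) = -15
Total = -1 + 12 + 9 + 4 + (-15) = 9


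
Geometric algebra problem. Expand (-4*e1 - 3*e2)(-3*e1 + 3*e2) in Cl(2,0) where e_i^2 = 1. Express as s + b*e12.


Expand: (-4*e1 - 3*e2)(-3*e1 + 3*e2)
= (-4)*(-3)*e1e1 + (-4)*3*e1e2 + (-3)*(-3)*e2e1 + (-3)*3*e2e2
Using e1^2 = e2^2 = 1, e2e1 = -e1e2:
Scalar part s = (-4)*(-3) + (-3)*3 = 12 + (-9) = 3
Bivector part b = (-4)*3 - (-3)*(-3) = -12 - 9 = -21
uv = 3 - 21*e12


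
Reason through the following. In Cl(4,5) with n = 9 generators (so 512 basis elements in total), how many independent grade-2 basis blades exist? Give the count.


Number of grade-k basis blades in Cl(p,q) with n = p + q is C(n, k).
n = 4 + 5 = 9
C(9, 2) = 9! / (2! * 7!)
= 362880 / (2 * 5040)
= 36


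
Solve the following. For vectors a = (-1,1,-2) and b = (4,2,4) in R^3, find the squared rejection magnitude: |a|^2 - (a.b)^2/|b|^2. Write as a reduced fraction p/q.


|a|^2 = (-1)^2 + 1^2 + (-2)^2 = 6
|b|^2 = 4^2 + 2^2 + 4^2 = 36
a . b = (-1)*4 + 1*2 + (-2)*4 = -10
(a.b)^2 = (-10)^2 = 100
|rej|^2 = 6 - 100/36
= (216 - 100)/36
= 116/36
In lowest terms: 29/9
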